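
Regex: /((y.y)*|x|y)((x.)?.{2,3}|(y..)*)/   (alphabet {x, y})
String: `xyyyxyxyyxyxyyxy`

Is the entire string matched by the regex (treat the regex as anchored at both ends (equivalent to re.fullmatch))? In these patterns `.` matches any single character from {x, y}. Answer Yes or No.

No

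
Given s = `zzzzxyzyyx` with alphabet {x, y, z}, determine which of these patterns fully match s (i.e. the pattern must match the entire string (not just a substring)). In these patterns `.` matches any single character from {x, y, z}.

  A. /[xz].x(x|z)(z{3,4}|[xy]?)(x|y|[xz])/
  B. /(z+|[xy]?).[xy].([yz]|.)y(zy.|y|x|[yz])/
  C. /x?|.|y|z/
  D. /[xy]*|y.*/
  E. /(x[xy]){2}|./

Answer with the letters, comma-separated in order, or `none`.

A → no match
B → match
C → no match
D → no match
E → no match

B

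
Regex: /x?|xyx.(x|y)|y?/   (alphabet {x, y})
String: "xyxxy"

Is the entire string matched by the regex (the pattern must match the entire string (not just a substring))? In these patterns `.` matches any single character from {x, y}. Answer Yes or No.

Yes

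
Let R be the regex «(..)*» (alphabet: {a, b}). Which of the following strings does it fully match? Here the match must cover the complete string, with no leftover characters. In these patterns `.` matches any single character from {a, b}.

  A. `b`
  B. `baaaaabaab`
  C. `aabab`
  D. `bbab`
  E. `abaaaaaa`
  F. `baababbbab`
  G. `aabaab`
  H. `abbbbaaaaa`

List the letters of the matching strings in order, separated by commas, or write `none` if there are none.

A → no match
B → match
C → no match
D → match
E → match
F → match
G → match
H → match

B, D, E, F, G, H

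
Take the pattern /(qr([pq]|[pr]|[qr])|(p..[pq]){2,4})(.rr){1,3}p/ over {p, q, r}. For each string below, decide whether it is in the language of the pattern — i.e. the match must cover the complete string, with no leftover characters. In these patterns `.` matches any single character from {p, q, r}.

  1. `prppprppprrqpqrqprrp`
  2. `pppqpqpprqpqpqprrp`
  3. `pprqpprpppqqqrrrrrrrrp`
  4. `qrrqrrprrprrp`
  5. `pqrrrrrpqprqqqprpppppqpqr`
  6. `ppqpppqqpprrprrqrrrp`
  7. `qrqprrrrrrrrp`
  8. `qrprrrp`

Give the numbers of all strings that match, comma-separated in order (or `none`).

1 → match
2 → no match
3 → match
4 → match
5 → no match — must end with `rrp`
6 → no match
7 → match
8 → match

1, 3, 4, 7, 8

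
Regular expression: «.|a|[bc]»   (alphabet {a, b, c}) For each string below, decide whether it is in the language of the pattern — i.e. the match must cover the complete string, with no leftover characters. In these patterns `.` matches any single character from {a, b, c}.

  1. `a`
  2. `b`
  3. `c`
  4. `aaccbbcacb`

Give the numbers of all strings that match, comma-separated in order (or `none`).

1. `a` → match
2. `b` → match
3. `c` → match
4. `aaccbbcacb` → no match

1, 2, 3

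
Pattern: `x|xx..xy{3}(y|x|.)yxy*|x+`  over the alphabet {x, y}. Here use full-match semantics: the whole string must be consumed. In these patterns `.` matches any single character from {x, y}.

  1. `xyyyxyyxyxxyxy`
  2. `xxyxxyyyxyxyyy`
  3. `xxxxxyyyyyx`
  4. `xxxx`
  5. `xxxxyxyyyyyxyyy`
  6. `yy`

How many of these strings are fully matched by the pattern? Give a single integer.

3

1 → no match
2 → match
3 → match
4 → match
5 → no match
6 → no match
Total matched: 3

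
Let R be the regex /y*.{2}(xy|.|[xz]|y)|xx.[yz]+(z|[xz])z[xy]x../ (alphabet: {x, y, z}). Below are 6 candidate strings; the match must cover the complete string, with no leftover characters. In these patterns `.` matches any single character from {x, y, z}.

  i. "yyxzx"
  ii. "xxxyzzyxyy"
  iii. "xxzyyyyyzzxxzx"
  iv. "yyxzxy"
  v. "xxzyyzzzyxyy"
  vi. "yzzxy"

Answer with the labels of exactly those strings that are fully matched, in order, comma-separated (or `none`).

i. "yyxzx" → match
ii. "xxxyzzyxyy" → match
iii → match
iv. "yyxzxy" → match
v. "xxzyyzzzyxyy" → match
vi. "yzzxy" → match

i, ii, iii, iv, v, vi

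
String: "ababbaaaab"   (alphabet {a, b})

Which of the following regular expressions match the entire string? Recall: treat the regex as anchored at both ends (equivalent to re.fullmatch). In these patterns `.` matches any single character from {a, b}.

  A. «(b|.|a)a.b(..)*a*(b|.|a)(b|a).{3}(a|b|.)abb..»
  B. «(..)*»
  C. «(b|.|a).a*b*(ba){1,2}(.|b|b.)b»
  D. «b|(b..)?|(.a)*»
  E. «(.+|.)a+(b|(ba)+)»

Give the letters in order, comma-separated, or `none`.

A → no match
B → match
C → no match
D → no match
E → match

B, E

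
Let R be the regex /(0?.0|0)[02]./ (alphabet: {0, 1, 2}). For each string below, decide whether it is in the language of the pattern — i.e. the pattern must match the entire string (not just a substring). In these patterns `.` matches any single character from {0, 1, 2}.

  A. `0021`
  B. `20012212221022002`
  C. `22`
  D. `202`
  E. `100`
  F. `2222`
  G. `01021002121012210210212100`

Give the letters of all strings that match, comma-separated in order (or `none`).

A

A. `0021` → match
B → no match
C. `22` → no match
D. `202` → no match
E. `100` → no match
F. `2222` → no match
G → no match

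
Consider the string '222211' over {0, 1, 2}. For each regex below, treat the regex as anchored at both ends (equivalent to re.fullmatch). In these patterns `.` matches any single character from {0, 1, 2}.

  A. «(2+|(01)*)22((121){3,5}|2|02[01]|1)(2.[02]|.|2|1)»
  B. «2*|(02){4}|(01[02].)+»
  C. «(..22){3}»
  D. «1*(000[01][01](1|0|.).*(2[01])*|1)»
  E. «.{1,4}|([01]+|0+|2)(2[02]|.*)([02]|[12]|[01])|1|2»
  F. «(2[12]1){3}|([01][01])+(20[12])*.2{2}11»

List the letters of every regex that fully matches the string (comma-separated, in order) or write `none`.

A → match
B → no match
C → no match — must end with '22'
D → no match
E → match
F → no match

A, E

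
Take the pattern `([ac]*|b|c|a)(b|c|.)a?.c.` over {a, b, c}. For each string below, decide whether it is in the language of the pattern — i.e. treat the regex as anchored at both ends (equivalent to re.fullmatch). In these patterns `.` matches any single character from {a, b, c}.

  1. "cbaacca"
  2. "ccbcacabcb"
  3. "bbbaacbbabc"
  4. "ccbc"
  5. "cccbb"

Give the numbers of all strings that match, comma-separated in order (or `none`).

none

1 → no match
2 → no match
3 → no match
4 → no match
5 → no match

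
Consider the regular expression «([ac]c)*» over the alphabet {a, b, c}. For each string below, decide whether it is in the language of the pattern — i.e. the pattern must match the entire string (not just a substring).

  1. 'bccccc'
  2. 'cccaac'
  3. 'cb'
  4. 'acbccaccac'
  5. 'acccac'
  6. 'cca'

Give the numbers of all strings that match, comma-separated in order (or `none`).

1. 'bccccc' → no match
2. 'cccaac' → no match
3. 'cb' → no match
4. 'acbccaccac' → no match
5. 'acccac' → match
6. 'cca' → no match

5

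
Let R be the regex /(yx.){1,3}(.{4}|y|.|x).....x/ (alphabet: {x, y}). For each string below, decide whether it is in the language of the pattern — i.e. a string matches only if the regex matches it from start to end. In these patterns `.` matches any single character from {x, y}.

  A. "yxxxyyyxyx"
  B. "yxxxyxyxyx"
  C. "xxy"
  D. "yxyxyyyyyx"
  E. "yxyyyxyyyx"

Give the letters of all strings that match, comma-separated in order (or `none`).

A, B, D, E

A → match
B → match
C → no match — must start with "yx"
D → match
E → match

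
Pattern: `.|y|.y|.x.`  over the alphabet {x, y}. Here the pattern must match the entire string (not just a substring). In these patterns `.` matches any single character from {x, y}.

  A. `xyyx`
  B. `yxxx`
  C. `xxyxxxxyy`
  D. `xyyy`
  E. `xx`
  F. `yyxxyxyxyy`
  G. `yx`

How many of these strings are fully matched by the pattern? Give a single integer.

A → no match
B → no match
C → no match
D → no match
E → no match
F → no match
G → no match
Total matched: 0

0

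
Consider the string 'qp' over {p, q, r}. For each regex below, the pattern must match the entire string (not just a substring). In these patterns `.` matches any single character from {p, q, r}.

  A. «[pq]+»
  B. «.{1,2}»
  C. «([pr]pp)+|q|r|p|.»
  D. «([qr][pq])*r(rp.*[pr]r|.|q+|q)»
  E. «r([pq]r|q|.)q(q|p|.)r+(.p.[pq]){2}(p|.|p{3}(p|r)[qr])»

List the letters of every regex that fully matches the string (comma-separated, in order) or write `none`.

A, B

A → match
B → match
C → no match
D → no match
E → no match — must start with 'r'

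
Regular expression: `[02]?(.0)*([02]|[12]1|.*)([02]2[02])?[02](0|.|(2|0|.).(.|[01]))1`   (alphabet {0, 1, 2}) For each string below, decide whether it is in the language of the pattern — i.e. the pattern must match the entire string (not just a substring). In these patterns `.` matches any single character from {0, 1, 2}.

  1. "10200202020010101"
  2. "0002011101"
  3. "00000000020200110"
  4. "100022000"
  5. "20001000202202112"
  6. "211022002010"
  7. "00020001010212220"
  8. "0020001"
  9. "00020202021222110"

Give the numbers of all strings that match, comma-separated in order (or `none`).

1 → no match
2 → no match
3 → no match — must end with "1"
4 → no match — must end with "1"
5 → no match — must end with "1"
6 → no match — must end with "1"
7 → no match — must end with "1"
8 → match
9 → no match — must end with "1"

8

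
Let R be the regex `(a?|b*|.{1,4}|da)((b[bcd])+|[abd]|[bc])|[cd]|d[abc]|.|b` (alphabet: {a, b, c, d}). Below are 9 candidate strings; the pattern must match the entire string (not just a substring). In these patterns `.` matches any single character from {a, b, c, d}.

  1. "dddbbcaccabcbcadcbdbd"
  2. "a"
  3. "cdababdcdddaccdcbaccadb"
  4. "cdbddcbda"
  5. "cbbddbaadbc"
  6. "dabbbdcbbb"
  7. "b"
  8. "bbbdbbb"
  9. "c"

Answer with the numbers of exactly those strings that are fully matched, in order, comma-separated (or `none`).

1 → no match
2. "a" → match
3 → no match
4. "cdbddcbda" → no match
5. "cbbddbaadbc" → no match
6. "dabbbdcbbb" → no match
7. "b" → match
8. "bbbdbbb" → no match
9. "c" → match

2, 7, 9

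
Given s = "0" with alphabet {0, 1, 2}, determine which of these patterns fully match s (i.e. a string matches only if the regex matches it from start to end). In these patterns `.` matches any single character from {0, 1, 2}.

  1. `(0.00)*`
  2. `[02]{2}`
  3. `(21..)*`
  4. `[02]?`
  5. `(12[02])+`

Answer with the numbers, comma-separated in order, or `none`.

4

1 → no match
2 → no match
3 → no match
4 → match
5 → no match — must start with "12"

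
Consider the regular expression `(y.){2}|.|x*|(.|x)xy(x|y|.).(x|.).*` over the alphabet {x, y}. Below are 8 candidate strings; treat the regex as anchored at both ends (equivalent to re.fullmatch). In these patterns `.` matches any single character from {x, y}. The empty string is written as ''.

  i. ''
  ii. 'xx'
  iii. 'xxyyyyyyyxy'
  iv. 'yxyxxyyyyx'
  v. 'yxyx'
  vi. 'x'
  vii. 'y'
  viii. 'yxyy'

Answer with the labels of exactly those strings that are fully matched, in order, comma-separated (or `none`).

i, ii, iii, iv, v, vi, vii, viii

i → match
ii → match
iii → match
iv → match
v → match
vi → match
vii → match
viii → match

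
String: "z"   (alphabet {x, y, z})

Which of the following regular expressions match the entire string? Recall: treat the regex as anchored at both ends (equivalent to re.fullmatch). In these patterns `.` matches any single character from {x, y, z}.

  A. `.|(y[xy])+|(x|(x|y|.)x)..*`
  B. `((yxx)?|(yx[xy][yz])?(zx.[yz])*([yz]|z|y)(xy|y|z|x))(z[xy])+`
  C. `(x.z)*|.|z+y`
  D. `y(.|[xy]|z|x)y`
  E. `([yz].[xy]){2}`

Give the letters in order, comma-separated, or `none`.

A → match
B → no match
C → match
D → no match — must start with "y"
E → no match

A, C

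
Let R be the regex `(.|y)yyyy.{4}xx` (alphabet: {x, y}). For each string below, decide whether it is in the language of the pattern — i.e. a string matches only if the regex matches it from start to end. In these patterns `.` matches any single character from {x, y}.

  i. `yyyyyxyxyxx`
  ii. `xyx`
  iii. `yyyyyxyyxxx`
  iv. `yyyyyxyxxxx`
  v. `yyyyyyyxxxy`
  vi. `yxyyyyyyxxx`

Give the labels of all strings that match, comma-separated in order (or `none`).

i, iii, iv

i → match
ii → no match — must end with `xx`
iii → match
iv → match
v → no match — must end with `xx`
vi → no match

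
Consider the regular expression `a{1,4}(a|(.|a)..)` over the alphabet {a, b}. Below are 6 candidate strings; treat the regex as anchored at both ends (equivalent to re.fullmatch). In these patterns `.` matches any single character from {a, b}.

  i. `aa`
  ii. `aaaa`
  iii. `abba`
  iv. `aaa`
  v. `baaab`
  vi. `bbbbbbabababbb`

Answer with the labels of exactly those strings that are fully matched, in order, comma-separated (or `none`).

i. `aa` → match
ii. `aaaa` → match
iii. `abba` → match
iv. `aaa` → match
v. `baaab` → no match — must start with `a`
vi → no match — must start with `a`

i, ii, iii, iv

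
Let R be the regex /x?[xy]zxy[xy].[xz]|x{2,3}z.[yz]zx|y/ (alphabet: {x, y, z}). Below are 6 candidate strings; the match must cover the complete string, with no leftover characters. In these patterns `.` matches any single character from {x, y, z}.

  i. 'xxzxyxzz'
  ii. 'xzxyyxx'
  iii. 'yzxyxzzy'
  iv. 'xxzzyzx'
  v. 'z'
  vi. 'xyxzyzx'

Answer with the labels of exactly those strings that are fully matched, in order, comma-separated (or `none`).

i → match
ii → match
iii → no match
iv → match
v → no match
vi → no match

i, ii, iv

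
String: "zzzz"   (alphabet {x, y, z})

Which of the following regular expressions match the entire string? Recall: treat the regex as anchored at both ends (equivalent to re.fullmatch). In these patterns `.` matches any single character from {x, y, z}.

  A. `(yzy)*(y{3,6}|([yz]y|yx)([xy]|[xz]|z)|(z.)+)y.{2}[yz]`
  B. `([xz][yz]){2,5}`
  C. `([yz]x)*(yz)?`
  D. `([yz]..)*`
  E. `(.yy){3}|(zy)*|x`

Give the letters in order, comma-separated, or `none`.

A → no match
B → match
C → no match
D → no match
E → no match

B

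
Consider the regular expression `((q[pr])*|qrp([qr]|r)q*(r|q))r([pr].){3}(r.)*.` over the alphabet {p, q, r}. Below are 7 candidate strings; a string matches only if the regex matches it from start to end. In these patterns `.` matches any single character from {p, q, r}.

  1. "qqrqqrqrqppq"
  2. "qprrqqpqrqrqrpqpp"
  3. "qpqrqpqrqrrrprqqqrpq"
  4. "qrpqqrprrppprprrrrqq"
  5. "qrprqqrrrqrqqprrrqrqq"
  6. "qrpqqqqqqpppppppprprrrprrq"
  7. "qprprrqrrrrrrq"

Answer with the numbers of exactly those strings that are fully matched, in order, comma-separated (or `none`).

1 → no match
2 → no match
3 → no match
4 → no match
5 → no match
6 → no match
7 → match

7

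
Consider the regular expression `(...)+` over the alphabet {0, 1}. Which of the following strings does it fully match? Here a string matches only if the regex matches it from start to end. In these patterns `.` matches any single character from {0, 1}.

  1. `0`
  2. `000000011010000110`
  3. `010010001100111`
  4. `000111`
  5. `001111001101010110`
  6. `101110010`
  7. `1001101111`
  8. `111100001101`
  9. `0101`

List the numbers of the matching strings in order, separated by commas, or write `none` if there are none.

1 → no match
2 → match
3 → match
4 → match
5 → match
6 → match
7 → no match
8 → match
9 → no match

2, 3, 4, 5, 6, 8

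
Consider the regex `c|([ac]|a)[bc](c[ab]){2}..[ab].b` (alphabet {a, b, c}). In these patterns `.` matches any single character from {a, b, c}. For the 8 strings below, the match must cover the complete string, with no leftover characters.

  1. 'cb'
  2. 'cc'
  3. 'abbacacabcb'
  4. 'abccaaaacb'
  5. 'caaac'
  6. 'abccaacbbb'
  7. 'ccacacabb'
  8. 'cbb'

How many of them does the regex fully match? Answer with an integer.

1 → no match
2 → no match
3 → no match
4 → no match
5 → no match
6 → no match
7 → no match
8 → no match
Total matched: 0

0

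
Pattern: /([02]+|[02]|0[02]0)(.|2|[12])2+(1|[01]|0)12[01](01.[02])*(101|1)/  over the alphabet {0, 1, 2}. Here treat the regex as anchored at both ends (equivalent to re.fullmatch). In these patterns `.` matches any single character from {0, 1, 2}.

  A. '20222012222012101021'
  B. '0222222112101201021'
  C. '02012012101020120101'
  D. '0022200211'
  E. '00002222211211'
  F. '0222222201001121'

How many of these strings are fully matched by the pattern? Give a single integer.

A → match
B → no match
C → match
D → no match
E → match
F → no match
Total matched: 3

3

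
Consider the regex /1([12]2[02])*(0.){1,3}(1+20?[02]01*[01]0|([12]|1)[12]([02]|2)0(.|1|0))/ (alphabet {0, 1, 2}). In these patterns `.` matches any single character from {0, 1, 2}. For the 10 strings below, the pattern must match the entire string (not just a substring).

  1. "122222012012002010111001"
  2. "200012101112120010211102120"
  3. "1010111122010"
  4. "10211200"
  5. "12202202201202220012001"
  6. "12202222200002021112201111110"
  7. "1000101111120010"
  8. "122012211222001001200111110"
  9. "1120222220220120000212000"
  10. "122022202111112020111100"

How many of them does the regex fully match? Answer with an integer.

8

1 → match
2 → no match — must start with "1"
3 → match
4 → match
5 → match
6 → match
7 → match
8 → no match
9 → match
10 → match
Total matched: 8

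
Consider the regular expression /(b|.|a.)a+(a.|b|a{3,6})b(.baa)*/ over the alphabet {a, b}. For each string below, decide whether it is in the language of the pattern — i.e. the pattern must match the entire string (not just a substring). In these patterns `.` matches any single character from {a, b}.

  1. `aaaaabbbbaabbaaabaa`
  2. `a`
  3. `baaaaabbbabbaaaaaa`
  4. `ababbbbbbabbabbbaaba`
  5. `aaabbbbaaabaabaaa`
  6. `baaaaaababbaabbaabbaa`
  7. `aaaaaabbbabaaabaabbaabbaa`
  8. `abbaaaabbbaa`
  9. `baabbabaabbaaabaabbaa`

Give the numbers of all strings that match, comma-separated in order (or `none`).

1 → match
2. `a` → no match
3 → no match
4 → no match
5 → no match
6 → no match
7 → no match
8. `abbaaaabbbaa` → no match
9 → match

1, 9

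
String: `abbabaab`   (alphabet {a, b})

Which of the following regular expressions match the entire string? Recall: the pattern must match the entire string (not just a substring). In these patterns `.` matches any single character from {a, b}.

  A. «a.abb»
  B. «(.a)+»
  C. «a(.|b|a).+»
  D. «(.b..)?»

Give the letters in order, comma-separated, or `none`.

C

A → no match — must end with `abb`
B → no match — must end with `a`
C → match
D → no match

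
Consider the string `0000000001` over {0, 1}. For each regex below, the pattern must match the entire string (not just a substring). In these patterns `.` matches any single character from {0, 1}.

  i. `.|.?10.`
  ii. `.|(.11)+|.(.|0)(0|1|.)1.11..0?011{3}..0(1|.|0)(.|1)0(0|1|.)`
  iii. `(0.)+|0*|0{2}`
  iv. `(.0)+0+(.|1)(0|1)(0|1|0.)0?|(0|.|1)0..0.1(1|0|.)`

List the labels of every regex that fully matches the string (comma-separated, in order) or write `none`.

iii, iv

i → no match
ii → no match
iii → match
iv → match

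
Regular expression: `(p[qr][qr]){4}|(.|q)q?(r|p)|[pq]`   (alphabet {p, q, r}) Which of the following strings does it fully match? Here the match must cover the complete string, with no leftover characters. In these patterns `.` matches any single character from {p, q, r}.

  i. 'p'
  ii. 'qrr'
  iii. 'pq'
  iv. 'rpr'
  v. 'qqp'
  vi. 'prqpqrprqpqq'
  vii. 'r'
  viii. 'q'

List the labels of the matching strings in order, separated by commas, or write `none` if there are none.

i, v, vi, viii

i. 'p' → match
ii. 'qrr' → no match
iii. 'pq' → no match
iv. 'rpr' → no match
v. 'qqp' → match
vi. 'prqpqrprqpqq' → match
vii. 'r' → no match
viii. 'q' → match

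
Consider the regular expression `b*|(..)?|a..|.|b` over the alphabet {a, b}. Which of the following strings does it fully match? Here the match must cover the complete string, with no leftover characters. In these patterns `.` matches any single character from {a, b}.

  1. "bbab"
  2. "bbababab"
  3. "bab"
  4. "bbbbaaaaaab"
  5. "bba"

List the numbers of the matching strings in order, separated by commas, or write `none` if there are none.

1 → no match
2 → no match
3 → no match
4 → no match
5 → no match

none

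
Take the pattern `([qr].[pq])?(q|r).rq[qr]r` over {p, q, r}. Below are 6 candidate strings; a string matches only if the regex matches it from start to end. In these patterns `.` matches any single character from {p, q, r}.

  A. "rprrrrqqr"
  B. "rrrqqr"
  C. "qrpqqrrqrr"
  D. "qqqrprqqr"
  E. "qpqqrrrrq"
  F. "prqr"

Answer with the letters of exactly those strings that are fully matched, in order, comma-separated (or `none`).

B, D

A → no match
B → match
C → no match
D → match
E → no match — must end with "r"
F → no match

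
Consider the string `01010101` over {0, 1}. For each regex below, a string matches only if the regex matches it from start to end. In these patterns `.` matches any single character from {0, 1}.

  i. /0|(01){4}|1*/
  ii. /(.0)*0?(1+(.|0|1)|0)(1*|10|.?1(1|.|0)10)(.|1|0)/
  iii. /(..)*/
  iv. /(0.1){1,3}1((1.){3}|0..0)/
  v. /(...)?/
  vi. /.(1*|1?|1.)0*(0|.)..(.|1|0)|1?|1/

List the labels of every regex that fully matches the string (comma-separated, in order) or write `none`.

i → match
ii → match
iii → match
iv → no match
v → no match
vi → no match

i, ii, iii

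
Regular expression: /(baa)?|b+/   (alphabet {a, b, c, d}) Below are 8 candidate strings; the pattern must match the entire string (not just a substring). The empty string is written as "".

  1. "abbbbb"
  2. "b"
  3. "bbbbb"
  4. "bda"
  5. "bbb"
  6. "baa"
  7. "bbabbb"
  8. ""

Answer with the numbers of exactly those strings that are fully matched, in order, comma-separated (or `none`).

2, 3, 5, 6, 8

1 → no match
2 → match
3 → match
4 → no match
5 → match
6 → match
7 → no match
8 → match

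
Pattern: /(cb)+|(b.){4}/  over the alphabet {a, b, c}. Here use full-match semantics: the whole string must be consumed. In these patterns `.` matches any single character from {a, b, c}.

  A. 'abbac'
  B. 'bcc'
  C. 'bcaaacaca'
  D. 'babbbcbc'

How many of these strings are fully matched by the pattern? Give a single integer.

A. 'abbac' → no match
B. 'bcc' → no match
C. 'bcaaacaca' → no match
D. 'babbbcbc' → match
Total matched: 1

1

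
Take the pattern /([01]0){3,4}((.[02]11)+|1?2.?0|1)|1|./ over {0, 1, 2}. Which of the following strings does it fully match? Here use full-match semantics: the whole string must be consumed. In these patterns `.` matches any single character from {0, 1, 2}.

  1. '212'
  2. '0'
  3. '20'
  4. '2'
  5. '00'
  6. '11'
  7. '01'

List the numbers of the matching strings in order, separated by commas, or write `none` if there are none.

1 → no match
2 → match
3 → no match
4 → match
5 → no match
6 → no match
7 → no match

2, 4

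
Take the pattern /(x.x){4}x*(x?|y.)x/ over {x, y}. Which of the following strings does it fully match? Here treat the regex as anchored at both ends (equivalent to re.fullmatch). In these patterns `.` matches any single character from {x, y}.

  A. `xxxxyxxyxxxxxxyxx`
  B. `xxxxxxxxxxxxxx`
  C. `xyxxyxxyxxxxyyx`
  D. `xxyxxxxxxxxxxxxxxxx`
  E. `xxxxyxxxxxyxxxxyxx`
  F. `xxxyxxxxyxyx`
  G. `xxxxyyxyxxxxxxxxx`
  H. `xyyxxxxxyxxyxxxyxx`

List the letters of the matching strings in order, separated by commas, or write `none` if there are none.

A, B, C, E

A → match
B → match
C → match
D → no match
E → match
F → no match
G → no match
H → no match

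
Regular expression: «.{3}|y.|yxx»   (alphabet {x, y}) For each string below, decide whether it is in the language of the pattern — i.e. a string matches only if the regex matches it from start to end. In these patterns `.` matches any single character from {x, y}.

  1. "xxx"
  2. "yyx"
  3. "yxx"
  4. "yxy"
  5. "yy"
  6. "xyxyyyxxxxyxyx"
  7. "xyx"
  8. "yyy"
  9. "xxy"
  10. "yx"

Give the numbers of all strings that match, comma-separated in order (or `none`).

1, 2, 3, 4, 5, 7, 8, 9, 10

1 → match
2 → match
3 → match
4 → match
5 → match
6 → no match
7 → match
8 → match
9 → match
10 → match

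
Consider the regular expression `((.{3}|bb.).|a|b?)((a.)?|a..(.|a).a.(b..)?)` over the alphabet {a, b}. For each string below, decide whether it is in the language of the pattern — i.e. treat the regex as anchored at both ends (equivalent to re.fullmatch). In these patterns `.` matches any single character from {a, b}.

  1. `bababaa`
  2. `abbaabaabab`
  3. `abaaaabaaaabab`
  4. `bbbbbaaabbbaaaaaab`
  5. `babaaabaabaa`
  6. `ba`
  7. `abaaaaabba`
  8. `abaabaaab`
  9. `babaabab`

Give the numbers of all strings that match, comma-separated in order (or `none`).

2, 3, 7, 9

1. `bababaa` → no match
2. `abbaabaabab` → match
3 → match
4 → no match
5. `babaaabaabaa` → no match
6. `ba` → no match
7. `abaaaaabba` → match
8. `abaabaaab` → no match
9. `babaabab` → match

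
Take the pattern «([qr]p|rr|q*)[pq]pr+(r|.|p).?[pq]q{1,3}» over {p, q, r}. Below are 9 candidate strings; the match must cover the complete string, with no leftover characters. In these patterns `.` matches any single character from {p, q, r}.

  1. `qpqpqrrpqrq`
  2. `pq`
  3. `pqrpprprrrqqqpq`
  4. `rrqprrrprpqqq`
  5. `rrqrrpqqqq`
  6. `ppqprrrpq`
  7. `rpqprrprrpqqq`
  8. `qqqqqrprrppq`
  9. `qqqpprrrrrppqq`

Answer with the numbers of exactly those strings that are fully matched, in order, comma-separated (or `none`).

4, 9

1 → no match
2 → no match
3 → no match
4 → match
5 → no match
6 → no match
7 → no match
8 → no match
9 → match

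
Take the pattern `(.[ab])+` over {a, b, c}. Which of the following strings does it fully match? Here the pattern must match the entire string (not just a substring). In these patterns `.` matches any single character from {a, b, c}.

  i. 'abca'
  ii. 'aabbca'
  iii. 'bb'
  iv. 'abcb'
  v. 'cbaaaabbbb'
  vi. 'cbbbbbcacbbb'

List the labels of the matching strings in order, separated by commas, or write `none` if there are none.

i → match
ii → match
iii → match
iv → match
v → match
vi → match

i, ii, iii, iv, v, vi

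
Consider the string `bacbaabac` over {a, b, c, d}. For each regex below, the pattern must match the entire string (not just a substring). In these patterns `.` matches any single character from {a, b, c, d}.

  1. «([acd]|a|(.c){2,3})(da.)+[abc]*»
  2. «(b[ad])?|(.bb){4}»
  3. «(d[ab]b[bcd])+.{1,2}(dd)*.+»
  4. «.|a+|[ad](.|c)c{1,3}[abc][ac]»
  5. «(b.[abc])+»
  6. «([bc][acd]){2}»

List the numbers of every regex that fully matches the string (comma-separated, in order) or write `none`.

5

1 → no match
2 → no match
3 → no match — must start with `d`
4 → no match
5 → match
6 → no match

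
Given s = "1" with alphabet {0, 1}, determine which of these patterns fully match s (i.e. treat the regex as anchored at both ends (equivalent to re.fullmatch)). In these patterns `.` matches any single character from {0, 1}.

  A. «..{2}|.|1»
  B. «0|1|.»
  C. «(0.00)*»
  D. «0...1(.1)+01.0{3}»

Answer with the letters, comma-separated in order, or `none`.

A, B

A → match
B → match
C → no match
D → no match — must start with "0"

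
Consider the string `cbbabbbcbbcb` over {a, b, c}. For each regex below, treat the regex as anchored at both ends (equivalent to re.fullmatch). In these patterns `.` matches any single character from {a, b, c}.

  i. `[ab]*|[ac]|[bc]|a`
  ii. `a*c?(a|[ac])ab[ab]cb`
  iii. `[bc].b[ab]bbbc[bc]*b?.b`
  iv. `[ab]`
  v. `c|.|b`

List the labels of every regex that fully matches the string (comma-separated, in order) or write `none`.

i → no match
ii → no match
iii → match
iv → no match
v → no match

iii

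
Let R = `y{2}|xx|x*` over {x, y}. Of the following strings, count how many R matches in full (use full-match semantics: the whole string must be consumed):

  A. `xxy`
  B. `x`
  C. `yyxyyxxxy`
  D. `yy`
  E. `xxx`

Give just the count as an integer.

3

A → no match
B → match
C → no match
D → match
E → match
Total matched: 3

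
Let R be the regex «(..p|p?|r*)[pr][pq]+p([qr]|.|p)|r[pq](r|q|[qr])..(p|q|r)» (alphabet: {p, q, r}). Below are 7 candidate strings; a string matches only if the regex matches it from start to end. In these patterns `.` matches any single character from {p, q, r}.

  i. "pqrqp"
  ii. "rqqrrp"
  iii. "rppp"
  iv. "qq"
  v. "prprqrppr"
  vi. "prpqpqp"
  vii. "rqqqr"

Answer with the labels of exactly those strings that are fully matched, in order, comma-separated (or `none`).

ii, iii

i → no match
ii → match
iii → match
iv → no match
v → no match
vi → no match
vii → no match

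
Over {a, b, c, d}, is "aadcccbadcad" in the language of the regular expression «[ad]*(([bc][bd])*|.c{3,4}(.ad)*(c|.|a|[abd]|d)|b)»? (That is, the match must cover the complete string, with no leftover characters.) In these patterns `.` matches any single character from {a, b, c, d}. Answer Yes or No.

No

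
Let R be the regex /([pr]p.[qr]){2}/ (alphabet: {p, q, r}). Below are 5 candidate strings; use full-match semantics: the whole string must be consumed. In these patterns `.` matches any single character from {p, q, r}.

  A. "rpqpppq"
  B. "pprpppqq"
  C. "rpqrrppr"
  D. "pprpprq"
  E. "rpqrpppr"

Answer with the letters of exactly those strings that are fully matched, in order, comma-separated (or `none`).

C, E

A → no match
B → no match
C → match
D → no match
E → match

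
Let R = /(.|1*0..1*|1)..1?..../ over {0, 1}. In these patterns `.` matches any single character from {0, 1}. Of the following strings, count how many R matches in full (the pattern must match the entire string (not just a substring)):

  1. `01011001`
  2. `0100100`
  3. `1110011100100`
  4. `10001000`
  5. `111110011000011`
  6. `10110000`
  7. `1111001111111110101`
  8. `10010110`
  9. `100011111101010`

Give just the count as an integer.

8

1 → match
2 → match
3 → match
4 → no match
5 → match
6 → match
7 → match
8 → match
9 → match
Total matched: 8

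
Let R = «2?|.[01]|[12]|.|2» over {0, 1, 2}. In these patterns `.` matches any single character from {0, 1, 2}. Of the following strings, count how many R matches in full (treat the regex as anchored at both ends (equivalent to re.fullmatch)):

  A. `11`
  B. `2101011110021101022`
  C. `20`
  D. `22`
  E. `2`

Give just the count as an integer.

3

A → match
B → no match
C → match
D → no match
E → match
Total matched: 3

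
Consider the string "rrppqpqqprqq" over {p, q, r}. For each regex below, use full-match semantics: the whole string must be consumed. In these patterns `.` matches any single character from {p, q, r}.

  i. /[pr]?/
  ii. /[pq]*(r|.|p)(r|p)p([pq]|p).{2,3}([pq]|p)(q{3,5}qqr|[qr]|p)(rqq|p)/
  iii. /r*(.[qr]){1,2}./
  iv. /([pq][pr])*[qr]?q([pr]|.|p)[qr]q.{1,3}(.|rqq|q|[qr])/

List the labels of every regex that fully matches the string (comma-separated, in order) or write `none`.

i → no match
ii → match
iii → no match
iv → no match

ii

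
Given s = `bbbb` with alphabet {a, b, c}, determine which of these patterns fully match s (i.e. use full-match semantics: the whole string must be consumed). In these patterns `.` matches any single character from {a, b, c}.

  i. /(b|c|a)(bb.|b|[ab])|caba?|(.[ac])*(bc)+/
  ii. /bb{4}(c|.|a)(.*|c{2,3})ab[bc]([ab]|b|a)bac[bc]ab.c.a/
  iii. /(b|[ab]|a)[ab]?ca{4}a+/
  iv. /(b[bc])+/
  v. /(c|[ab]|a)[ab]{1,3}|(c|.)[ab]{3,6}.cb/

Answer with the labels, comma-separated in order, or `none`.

i → match
ii → no match — must end with `a`
iii → no match — must end with `a`
iv → match
v → match

i, iv, v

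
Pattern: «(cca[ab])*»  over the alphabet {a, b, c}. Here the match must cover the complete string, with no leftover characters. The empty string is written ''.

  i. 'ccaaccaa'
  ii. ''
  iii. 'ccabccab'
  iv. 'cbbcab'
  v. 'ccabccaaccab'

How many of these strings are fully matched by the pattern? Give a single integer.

i. 'ccaaccaa' → match
ii. '' → match
iii. 'ccabccab' → match
iv. 'cbbcab' → no match
v. 'ccabccaaccab' → match
Total matched: 4

4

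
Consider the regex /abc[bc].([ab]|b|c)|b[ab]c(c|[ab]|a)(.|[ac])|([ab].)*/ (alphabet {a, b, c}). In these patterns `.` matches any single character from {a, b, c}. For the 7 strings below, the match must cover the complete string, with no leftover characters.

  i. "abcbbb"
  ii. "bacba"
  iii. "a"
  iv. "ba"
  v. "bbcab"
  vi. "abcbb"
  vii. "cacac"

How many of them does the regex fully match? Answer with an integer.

i. "abcbbb" → match
ii. "bacba" → match
iii. "a" → no match
iv. "ba" → match
v. "bbcab" → match
vi. "abcbb" → no match
vii. "cacac" → no match
Total matched: 4

4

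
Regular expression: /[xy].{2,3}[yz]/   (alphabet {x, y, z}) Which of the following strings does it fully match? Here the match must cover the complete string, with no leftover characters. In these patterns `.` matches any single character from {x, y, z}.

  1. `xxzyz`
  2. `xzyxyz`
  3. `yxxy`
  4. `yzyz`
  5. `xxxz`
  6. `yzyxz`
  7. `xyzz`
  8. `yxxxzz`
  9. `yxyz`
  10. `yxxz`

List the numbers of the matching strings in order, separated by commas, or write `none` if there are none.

1, 3, 4, 5, 6, 7, 9, 10

1. `xxzyz` → match
2. `xzyxyz` → no match
3. `yxxy` → match
4. `yzyz` → match
5. `xxxz` → match
6. `yzyxz` → match
7. `xyzz` → match
8. `yxxxzz` → no match
9. `yxyz` → match
10. `yxxz` → match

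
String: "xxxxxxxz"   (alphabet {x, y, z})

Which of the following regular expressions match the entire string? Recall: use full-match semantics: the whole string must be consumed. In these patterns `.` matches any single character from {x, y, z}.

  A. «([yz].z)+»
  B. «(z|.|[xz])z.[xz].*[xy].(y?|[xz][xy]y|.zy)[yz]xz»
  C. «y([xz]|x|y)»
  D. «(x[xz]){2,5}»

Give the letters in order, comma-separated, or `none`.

A → no match
B → no match
C → no match — must start with "y"
D → match

D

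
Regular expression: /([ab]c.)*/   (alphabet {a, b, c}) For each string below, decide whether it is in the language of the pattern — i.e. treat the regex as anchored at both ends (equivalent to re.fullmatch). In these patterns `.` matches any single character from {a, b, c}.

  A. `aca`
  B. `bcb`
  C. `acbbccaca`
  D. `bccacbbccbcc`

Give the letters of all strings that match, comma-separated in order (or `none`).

A → match
B → match
C → match
D → match

A, B, C, D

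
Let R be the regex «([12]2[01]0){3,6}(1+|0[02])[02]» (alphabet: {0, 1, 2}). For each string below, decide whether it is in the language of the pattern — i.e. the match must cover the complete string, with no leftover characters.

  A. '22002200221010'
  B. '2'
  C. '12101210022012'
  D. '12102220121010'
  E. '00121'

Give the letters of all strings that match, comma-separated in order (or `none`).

A

A → match
B → no match
C → no match
D → no match
E → no match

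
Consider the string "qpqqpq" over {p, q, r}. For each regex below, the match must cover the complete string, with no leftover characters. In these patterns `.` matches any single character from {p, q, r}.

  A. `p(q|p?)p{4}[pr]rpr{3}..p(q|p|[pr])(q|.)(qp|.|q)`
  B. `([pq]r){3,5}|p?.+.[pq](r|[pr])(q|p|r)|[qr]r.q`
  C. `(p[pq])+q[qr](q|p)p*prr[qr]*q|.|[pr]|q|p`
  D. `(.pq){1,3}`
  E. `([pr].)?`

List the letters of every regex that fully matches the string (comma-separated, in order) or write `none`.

B, D

A → no match — must start with "p"
B → match
C → no match
D → match
E → no match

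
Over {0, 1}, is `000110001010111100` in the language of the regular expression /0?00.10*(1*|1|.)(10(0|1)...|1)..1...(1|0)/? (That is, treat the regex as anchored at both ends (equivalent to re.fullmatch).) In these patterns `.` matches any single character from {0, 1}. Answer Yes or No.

No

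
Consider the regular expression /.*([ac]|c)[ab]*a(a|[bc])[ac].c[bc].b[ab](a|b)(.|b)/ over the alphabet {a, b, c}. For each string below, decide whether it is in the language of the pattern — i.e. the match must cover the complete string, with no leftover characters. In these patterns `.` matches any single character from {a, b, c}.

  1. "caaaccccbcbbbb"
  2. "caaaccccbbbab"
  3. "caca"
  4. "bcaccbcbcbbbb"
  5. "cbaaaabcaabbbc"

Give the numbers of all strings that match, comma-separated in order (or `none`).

1, 2, 4

1 → match
2 → match
3 → no match
4 → match
5 → no match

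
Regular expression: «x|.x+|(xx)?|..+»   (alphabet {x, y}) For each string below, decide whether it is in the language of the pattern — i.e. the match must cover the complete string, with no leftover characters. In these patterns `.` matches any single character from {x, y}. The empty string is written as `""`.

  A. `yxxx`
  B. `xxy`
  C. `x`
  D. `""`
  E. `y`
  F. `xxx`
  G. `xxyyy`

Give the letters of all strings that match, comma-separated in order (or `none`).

A, B, C, D, F, G

A → match
B → match
C → match
D → match
E → no match
F → match
G → match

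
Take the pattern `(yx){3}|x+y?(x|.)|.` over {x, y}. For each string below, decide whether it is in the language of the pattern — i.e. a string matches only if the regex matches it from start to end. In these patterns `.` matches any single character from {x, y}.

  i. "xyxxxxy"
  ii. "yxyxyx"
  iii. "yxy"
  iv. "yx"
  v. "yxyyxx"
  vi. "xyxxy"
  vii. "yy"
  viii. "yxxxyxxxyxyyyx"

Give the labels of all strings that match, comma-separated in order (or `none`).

ii

i → no match
ii → match
iii → no match
iv → no match
v → no match
vi → no match
vii → no match
viii → no match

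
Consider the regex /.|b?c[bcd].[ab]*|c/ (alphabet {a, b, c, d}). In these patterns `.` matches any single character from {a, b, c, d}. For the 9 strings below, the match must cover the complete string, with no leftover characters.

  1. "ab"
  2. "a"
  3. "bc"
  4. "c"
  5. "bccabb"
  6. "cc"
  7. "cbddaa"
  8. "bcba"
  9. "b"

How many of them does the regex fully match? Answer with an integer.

1 → no match
2 → match
3 → no match
4 → match
5 → match
6 → no match
7 → no match
8 → match
9 → match
Total matched: 5

5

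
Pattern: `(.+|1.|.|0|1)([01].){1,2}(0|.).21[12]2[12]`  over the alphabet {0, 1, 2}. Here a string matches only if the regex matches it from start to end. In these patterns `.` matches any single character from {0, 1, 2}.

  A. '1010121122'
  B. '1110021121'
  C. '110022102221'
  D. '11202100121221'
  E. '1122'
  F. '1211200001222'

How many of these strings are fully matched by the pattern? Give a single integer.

A. '1010121122' → match
B. '1110021121' → match
C. '110022102221' → no match
D → match
E. '1122' → no match
F → no match
Total matched: 3

3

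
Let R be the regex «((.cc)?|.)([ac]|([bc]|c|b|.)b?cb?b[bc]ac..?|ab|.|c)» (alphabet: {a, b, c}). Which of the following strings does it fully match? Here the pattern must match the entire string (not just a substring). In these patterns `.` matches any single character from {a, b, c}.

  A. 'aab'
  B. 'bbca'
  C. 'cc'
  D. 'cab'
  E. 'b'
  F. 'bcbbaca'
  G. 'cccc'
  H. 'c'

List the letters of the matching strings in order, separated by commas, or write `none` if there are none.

A. 'aab' → match
B. 'bbca' → no match
C. 'cc' → match
D. 'cab' → match
E. 'b' → match
F. 'bcbbaca' → match
G. 'cccc' → match
H. 'c' → match

A, C, D, E, F, G, H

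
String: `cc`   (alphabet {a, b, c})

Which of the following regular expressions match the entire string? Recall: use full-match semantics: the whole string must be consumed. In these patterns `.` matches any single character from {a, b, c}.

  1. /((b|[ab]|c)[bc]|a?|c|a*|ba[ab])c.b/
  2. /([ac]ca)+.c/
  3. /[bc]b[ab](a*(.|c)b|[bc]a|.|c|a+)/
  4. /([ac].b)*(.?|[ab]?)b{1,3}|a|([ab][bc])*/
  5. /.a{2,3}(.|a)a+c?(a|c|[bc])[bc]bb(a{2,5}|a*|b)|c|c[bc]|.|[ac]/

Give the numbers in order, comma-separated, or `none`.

1 → no match — must end with `b`
2 → no match
3 → no match
4 → no match
5 → match

5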